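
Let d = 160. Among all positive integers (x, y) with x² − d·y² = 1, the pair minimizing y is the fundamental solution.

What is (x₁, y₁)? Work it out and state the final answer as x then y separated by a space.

721 57

[12; 1,1,1,5,1,1,1,24] for √160; ℓ=8 ⇒ convergent index 7
a_0=12:  p_0=12·1+0=12,  q_0=12·0+1=1
a_1=1:  p_1=1·12+1=13,  q_1=1·1+0=1
…
a_4=5:  p_4=5·38+25=215,  q_4=5·3+2=17
…
a_6=1:  p_6=1·253+215=468,  q_6=1·20+17=37
a_7=1:  p_7=1·468+253=721,  q_7=1·37+20=57
(x₁, y₁) = (721, 57);  721² − 160·57² = 1 ✓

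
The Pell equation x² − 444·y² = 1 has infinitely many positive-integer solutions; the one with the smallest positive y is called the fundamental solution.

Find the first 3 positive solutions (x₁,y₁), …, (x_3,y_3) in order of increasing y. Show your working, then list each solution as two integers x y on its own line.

295 14
174049 8260
102688615 4873386

d=444: √d = [21; 14,42] (ℓ=2, even), read p_1/q_1
step 0: (21, 1)  from 21·(1,0) + (0,1)
step 1: (295, 14)  from 14·(21,1) + (1,0)
fundamental: x₁=295, y₁=14  (since 87025 − 444·196 = 1)
k=2:  x_2 = 295·295+444·14·14 = 174049,  y_2 = 295·14+14·295 = 8260
k=3:  x_3 = 295·174049+444·14·8260 = 102688615,  y_3 = 295·8260+14·174049 = 4873386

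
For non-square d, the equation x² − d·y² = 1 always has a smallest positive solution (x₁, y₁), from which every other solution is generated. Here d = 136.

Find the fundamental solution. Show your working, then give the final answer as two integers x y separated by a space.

35 3

[11; 1,1,1,22] for √136; ℓ=4 ⇒ convergent index 3
step 0: (11, 1)  from 11·(1,0) + (0,1)
step 1: (12, 1)  from 1·(11,1) + (1,0)
step 2: (23, 2)  from 1·(12,1) + (11,1)
step 3: (35, 3)  from 1·(23,2) + (12,1)
(x₁, y₁) = (35, 3);  35² − 136·3² = 1 ✓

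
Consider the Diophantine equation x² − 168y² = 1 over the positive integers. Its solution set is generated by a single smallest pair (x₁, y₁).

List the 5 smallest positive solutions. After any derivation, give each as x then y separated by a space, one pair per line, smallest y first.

13 1
337 26
8749 675
227137 17524
5896813 454949

d=168: √d = [12; 1,24] (ℓ=2, even), read p_1/q_1
step 0: (12, 1)  from 12·(1,0) + (0,1)
step 1: (13, 1)  from 1·(12,1) + (1,0)
fundamental: x₁=13, y₁=1  (since 169 − 168·1 = 1)
(x_2, y_2) = (13·13 + 168·1·1, 13·1 + 1·13) = (337, 26)
(x_3, y_3) = (13·337 + 168·1·26, 13·26 + 1·337) = (8749, 675)
(x_4, y_4) = (13·8749 + 168·1·675, 13·675 + 1·8749) = (227137, 17524)
(x_5, y_5) = (13·227137 + 168·1·17524, 13·17524 + 1·227137) = (5896813, 454949)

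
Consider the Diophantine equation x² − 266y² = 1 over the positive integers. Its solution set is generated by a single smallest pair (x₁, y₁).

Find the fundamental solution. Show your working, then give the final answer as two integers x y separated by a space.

685 42

√266 → a₀=16, period (3,4,3,32); ℓ=4 even so k=3
a_0=16:  p_0=16·1+0=16,  q_0=16·0+1=1
…
a_2=4:  p_2=4·49+16=212,  q_2=4·3+1=13
a_3=3:  p_3=3·212+49=685,  q_3=3·13+3=42
→ (685, 42).  Check: 685²=469225, 266·42²=469224, difference 1.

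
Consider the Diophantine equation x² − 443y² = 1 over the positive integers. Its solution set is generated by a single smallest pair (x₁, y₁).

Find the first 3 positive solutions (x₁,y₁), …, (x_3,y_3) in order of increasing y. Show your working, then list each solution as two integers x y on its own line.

442 21
390727 18564
345402226 16410555

[21; 21,42] for √443; ℓ=2 ⇒ convergent index 1
k=0  a_k=21  p_k/q_k = 21/1
k=1  a_k=21  p_k/q_k = 442/21
→ (442, 21).  Check: 442²=195364, 443·21²=195363, difference 1.
(x_2, y_2) = (442·442 + 443·21·21, 442·21 + 21·442) = (390727, 18564)
(x_3, y_3) = (442·390727 + 443·21·18564, 442·18564 + 21·390727) = (345402226, 16410555)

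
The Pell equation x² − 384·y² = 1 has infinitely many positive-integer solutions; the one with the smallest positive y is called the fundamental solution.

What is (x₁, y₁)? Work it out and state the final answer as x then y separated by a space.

4801 245

d=384: √d = [19; 1,1,2,9,2,1,1,38] (ℓ=8, even), read p_7/q_7
step 0: (19, 1)  from 19·(1,0) + (0,1)
step 1: (20, 1)  from 1·(19,1) + (1,0)
…
step 4: (921, 47)  from 9·(98,5) + (39,2)
…
step 6: (2861, 146)  from 1·(1940,99) + (921,47)
step 7: (4801, 245)  from 1·(2861,146) + (1940,99)
→ (4801, 245).  Check: 4801²=23049601, 384·245²=23049600, difference 1.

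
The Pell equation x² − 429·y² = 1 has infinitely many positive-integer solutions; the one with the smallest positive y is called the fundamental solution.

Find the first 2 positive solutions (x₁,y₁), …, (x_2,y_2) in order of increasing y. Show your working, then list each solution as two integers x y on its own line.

1524095 73584
4645731138049 224298012960

√429 = [20; 1,2,2,9,1,12,1,9,2,2,1,40, …], period ℓ=12 (even) → k=11
i=0: a=20 ⇒ p=20, q=1
i=1: a=1 ⇒ p=21, q=1
…
i=3: a=2 ⇒ p=145, q=7
i=4: a=9 ⇒ p=1367, q=66
i=5: a=1 ⇒ p=1512, q=73
i=6: a=12 ⇒ p=19511, q=942
i=7: a=1 ⇒ p=21023, q=1015
i=8: a=9 ⇒ p=208718, q=10077
i=9: a=2 ⇒ p=438459, q=21169
i=10: a=2 ⇒ p=1085636, q=52415
i=11: a=1 ⇒ p=1524095, q=73584
(x₁, y₁) = (1524095, 73584);  1524095² − 429·73584² = 1 ✓
k=2:  x_2 = 1524095·1524095+429·73584·73584 = 4645731138049,  y_2 = 1524095·73584+73584·1524095 = 224298012960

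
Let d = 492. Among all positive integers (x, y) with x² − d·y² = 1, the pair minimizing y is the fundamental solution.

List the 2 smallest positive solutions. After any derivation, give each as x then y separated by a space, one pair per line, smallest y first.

29767 1342
1772148577 79894628

d=492: √d = [22; 5,1,1,10,1,1,5,44] (ℓ=8, even), read p_7/q_7
k=0  a_k=22  p_k/q_k = 22/1
…
k=2  a_k=1  p_k/q_k = 133/6
…
k=4  a_k=10  p_k/q_k = 2573/116
…
k=6  a_k=1  p_k/q_k = 5390/243
k=7  a_k=5  p_k/q_k = 29767/1342
→ (29767, 1342).  Check: 29767²=886074289, 492·1342²=886074288, difference 1.
n=2: (29767,1342)∘(29767,1342) = (29767·29767+492·1342·1342, 29767·1342+1342·29767) = (1772148577,79894628)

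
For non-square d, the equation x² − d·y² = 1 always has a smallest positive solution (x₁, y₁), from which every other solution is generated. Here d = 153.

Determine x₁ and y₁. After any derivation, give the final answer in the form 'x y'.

√153 → a₀=12, period (2,1,2,2,2,1,2,24); ℓ=8 even so k=7
a_0=12:  p_0=12·1+0=12,  q_0=12·0+1=1
…
a_3=2:  p_3=2·37+25=99,  q_3=2·3+2=8
a_4=2:  p_4=2·99+37=235,  q_4=2·8+3=19
a_5=2:  p_5=2·235+99=569,  q_5=2·19+8=46
a_6=1:  p_6=1·569+235=804,  q_6=1·46+19=65
a_7=2:  p_7=2·804+569=2177,  q_7=2·65+46=176
(x₁, y₁) = (2177, 176);  2177² − 153·176² = 1 ✓

2177 176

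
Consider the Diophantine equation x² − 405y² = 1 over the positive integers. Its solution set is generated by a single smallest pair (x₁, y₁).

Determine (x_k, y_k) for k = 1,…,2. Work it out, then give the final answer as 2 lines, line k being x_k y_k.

[20; 8,40] for √405; ℓ=2 ⇒ convergent index 1
a_0=20:  p_0=20·1+0=20,  q_0=20·0+1=1
a_1=8:  p_1=8·20+1=161,  q_1=8·1+0=8
(x₁, y₁) = (161, 8);  161² − 405·8² = 1 ✓
(x_2, y_2) = (161·161 + 405·8·8, 161·8 + 8·161) = (51841, 2576)

161 8
51841 2576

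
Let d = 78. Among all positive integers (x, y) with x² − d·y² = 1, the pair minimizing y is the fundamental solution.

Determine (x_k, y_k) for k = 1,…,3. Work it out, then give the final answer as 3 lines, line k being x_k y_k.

√78 = [8; 1,4,1,16, …], period ℓ=4 (even) → k=3
a_0=8:  p_0=8·1+0=8,  q_0=8·0+1=1
a_1=1:  p_1=1·8+1=9,  q_1=1·1+0=1
a_2=4:  p_2=4·9+8=44,  q_2=4·1+1=5
a_3=1:  p_3=1·44+9=53,  q_3=1·5+1=6
fundamental: x₁=53, y₁=6  (since 2809 − 78·36 = 1)
k=2:  x_2 = 53·53+78·6·6 = 5617,  y_2 = 53·6+6·53 = 636
k=3:  x_3 = 53·5617+78·6·636 = 595349,  y_3 = 53·636+6·5617 = 67410

53 6
5617 636
595349 67410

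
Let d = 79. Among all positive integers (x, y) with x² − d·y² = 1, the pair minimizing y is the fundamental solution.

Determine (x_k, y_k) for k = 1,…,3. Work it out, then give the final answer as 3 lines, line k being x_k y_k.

√79 = [8; 1,7,1,16, …], period ℓ=4 (even) → k=3
step 0: (8, 1)  from 8·(1,0) + (0,1)
step 1: (9, 1)  from 1·(8,1) + (1,0)
step 2: (71, 8)  from 7·(9,1) + (8,1)
step 3: (80, 9)  from 1·(71,8) + (9,1)
(x₁, y₁) = (80, 9);  80² − 79·9² = 1 ✓
k=2:  x_2 = 80·80+79·9·9 = 12799,  y_2 = 80·9+9·80 = 1440
k=3:  x_3 = 80·12799+79·9·1440 = 2047760,  y_3 = 80·1440+9·12799 = 230391

80 9
12799 1440
2047760 230391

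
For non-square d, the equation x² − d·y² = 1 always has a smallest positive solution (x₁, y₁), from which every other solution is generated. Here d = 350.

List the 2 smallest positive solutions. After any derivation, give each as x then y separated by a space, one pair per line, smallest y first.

449 24
403201 21552

√350 = [18; 1,2,2,2,1,36, …], period ℓ=6 (even) → k=5
a_0=18:  p_0=18·1+0=18,  q_0=18·0+1=1
a_1=1:  p_1=1·18+1=19,  q_1=1·1+0=1
a_2=2:  p_2=2·19+18=56,  q_2=2·1+1=3
a_3=2:  p_3=2·56+19=131,  q_3=2·3+1=7
a_4=2:  p_4=2·131+56=318,  q_4=2·7+3=17
a_5=1:  p_5=1·318+131=449,  q_5=1·17+7=24
fundamental: x₁=449, y₁=24  (since 201601 − 350·576 = 1)
(449+24√350)^2 = 403201 + 21552√350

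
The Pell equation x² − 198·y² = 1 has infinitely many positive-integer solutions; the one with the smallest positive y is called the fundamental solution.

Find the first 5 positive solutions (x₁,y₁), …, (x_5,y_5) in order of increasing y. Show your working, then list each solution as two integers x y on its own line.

√198 = [14; 14,28, …], period ℓ=2 (even) → k=1
a_0=14:  p_0=14·1+0=14,  q_0=14·0+1=1
a_1=14:  p_1=14·14+1=197,  q_1=14·1+0=14
fundamental: x₁=197, y₁=14  (since 38809 − 198·196 = 1)
k=2:  x_2 = 197·197+198·14·14 = 77617,  y_2 = 197·14+14·197 = 5516
k=3:  x_3 = 197·77617+198·14·5516 = 30580901,  y_3 = 197·5516+14·77617 = 2173290
k=4:  x_4 = 197·30580901+198·14·2173290 = 12048797377,  y_4 = 197·2173290+14·30580901 = 856270744
k=5:  x_5 = 197·12048797377+198·14·856270744 = 4747195585637,  y_5 = 197·856270744+14·12048797377 = 337368499846

197 14
77617 5516
30580901 2173290
12048797377 856270744
4747195585637 337368499846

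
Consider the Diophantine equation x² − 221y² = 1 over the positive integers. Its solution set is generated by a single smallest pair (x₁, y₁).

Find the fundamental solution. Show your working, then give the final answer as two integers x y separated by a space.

d=221: √d = [14; 1,6,2,6,1,28] (ℓ=6, even), read p_5/q_5
step 0: (14, 1)  from 14·(1,0) + (0,1)
step 1: (15, 1)  from 1·(14,1) + (1,0)
step 2: (104, 7)  from 6·(15,1) + (14,1)
…
step 4: (1442, 97)  from 6·(223,15) + (104,7)
step 5: (1665, 112)  from 1·(1442,97) + (223,15)
→ (1665, 112).  Check: 1665²=2772225, 221·112²=2772224, difference 1.

1665 112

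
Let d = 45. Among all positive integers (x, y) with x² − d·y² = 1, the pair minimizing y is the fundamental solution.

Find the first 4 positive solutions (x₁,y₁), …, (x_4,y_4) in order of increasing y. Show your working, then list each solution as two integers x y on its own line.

161 24
51841 7728
16692641 2488392
5374978561 801254496

√45 = [6; 1,2,2,2,1,12, …], period ℓ=6 (even) → k=5
step 0: (6, 1)  from 6·(1,0) + (0,1)
step 1: (7, 1)  from 1·(6,1) + (1,0)
step 2: (20, 3)  from 2·(7,1) + (6,1)
step 3: (47, 7)  from 2·(20,3) + (7,1)
step 4: (114, 17)  from 2·(47,7) + (20,3)
step 5: (161, 24)  from 1·(114,17) + (47,7)
→ (161, 24).  Check: 161²=25921, 45·24²=25920, difference 1.
(x_2, y_2) = (161·161 + 45·24·24, 161·24 + 24·161) = (51841, 7728)
(x_3, y_3) = (161·51841 + 45·24·7728, 161·7728 + 24·51841) = (16692641, 2488392)
(x_4, y_4) = (161·16692641 + 45·24·2488392, 161·2488392 + 24·16692641) = (5374978561, 801254496)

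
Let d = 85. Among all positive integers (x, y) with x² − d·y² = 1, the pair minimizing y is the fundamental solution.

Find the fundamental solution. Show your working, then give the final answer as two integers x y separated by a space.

285769 30996

√85 → a₀=9, period (4,1,1,4,18); ℓ=5 odd so k=9
step 0: (9, 1)  from 9·(1,0) + (0,1)
…
step 2: (46, 5)  from 1·(37,4) + (9,1)
step 3: (83, 9)  from 1·(46,5) + (37,4)
…
step 8: (62739, 6805)  from 1·(34813,3776) + (27926,3029)
step 9: (285769, 30996)  from 4·(62739,6805) + (34813,3776)
(x₁, y₁) = (285769, 30996);  285769² − 85·30996² = 1 ✓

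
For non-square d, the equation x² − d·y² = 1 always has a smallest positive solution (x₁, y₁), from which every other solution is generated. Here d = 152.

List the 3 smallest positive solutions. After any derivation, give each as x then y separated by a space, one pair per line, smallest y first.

37 3
2737 222
202501 16425

d=152: √d = [12; 3,24] (ℓ=2, even), read p_1/q_1
a_0=12:  p_0=12·1+0=12,  q_0=12·0+1=1
a_1=3:  p_1=3·12+1=37,  q_1=3·1+0=3
(x₁, y₁) = (37, 3);  37² − 152·3² = 1 ✓
(x_2, y_2) = (37·37 + 152·3·3, 37·3 + 3·37) = (2737, 222)
(x_3, y_3) = (37·2737 + 152·3·222, 37·222 + 3·2737) = (202501, 16425)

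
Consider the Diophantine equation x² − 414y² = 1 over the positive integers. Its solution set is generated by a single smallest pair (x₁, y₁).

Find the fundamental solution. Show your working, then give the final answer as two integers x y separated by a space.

24335 1196

√414 = [20; 2,1,7,2,7,1,2,40, …], period ℓ=8 (even) → k=7
i=0: a=20 ⇒ p=20, q=1
…
i=2: a=1 ⇒ p=61, q=3
…
i=6: a=1 ⇒ p=8444, q=415
i=7: a=2 ⇒ p=24335, q=1196
(x₁, y₁) = (24335, 1196);  24335² − 414·1196² = 1 ✓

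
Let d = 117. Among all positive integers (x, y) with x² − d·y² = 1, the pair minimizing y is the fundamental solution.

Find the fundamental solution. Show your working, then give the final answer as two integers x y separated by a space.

649 60

√117 → a₀=10, period (1,4,2,4,1,20); ℓ=6 even so k=5
a_0=10:  p_0=10·1+0=10,  q_0=10·0+1=1
a_1=1:  p_1=1·10+1=11,  q_1=1·1+0=1
…
a_3=2:  p_3=2·54+11=119,  q_3=2·5+1=11
a_4=4:  p_4=4·119+54=530,  q_4=4·11+5=49
a_5=1:  p_5=1·530+119=649,  q_5=1·49+11=60
fundamental: x₁=649, y₁=60  (since 421201 − 117·3600 = 1)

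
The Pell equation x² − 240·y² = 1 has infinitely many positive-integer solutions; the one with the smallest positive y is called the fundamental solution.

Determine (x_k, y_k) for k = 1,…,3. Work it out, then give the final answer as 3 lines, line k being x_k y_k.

√240 = [15; 2,30, …], period ℓ=2 (even) → k=1
a_0=15:  p_0=15·1+0=15,  q_0=15·0+1=1
a_1=2:  p_1=2·15+1=31,  q_1=2·1+0=2
→ (31, 2).  Check: 31²=961, 240·2²=960, difference 1.
n=2: (31,2)∘(31,2) = (31·31+240·2·2, 31·2+2·31) = (1921,124)
n=3: (1921,124)∘(31,2) = (31·1921+240·2·124, 31·124+2·1921) = (119071,7686)

31 2
1921 124
119071 7686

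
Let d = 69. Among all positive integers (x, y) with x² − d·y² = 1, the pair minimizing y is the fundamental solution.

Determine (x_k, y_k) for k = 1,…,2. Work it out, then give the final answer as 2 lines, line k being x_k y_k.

√69 = [8; 3,3,1,4,1,3,3,16, …], period ℓ=8 (even) → k=7
k=0  a_k=8  p_k/q_k = 8/1
k=1  a_k=3  p_k/q_k = 25/3
k=2  a_k=3  p_k/q_k = 83/10
k=3  a_k=1  p_k/q_k = 108/13
…
k=6  a_k=3  p_k/q_k = 2384/287
k=7  a_k=3  p_k/q_k = 7775/936
→ (7775, 936).  Check: 7775²=60450625, 69·936²=60450624, difference 1.
n=2: (7775,936)∘(7775,936) = (7775·7775+69·936·936, 7775·936+936·7775) = (120901249,14554800)

7775 936
120901249 14554800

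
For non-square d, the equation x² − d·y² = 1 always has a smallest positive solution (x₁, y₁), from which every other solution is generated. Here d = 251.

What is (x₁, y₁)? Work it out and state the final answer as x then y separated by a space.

3674890 231957

d=251: √d = [15; 1,5,2,1,2,…,5,1,30] (ℓ=14, even), read p_13/q_13
a_0=15:  p_0=15·1+0=15,  q_0=15·0+1=1
…
a_2=5:  p_2=5·16+15=95,  q_2=5·1+1=6
…
a_4=1:  p_4=1·206+95=301,  q_4=1·13+6=19
a_5=2:  p_5=2·301+206=808,  q_5=2·19+13=51
…
a_9=2:  p_9=2·61043+29563=151649,  q_9=2·3853+1866=9572
…
a_12=5:  p_12=5·577033+212692=3097857,  q_12=5·36422+13425=195535
a_13=1:  p_13=1·3097857+577033=3674890,  q_13=1·195535+36422=231957
fundamental: x₁=3674890, y₁=231957  (since 13504816512100 − 251·53804049849 = 1)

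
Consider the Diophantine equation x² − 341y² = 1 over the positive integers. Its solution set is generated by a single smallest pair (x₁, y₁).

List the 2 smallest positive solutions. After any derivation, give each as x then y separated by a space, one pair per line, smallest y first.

d=341: √d = [18; 2,6,1,8,2,…,6,2,36] (ℓ=14, even), read p_13/q_13
step 0: (18, 1)  from 18·(1,0) + (0,1)
…
step 2: (240, 13)  from 6·(37,2) + (18,1)
step 3: (277, 15)  from 1·(240,13) + (37,2)
step 4: (2456, 133)  from 8·(277,15) + (240,13)
step 5: (5189, 281)  from 2·(2456,133) + (277,15)
step 6: (7645, 414)  from 1·(5189,281) + (2456,133)
step 7: (20479, 1109)  from 2·(7645,414) + (5189,281)
step 8: (28124, 1523)  from 1·(20479,1109) + (7645,414)
step 9: (76727, 4155)  from 2·(28124,1523) + (20479,1109)
step 10: (641940, 34763)  from 8·(76727,4155) + (28124,1523)
step 11: (718667, 38918)  from 1·(641940,34763) + (76727,4155)
step 12: (4953942, 268271)  from 6·(718667,38918) + (641940,34763)
step 13: (10626551, 575460)  from 2·(4953942,268271) + (718667,38918)
→ (10626551, 575460).  Check: 10626551²=112923586155601, 341·575460²=112923586155600, difference 1.
(10626551+575460√341)^2 = 225847172311201 + 12230310076920√341

10626551 575460
225847172311201 12230310076920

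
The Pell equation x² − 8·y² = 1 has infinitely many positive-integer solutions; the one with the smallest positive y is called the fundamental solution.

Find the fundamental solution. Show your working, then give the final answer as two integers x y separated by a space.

√8 = [2; 1,4, …], period ℓ=2 (even) → k=1
a_0=2:  p_0=2·1+0=2,  q_0=2·0+1=1
a_1=1:  p_1=1·2+1=3,  q_1=1·1+0=1
→ (3, 1).  Check: 3²=9, 8·1²=8, difference 1.

3 1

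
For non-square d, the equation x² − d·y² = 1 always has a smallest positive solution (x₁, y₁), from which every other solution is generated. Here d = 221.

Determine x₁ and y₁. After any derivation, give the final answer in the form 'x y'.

√221 = [14; 1,6,2,6,1,28, …], period ℓ=6 (even) → k=5
i=0: a=14 ⇒ p=14, q=1
i=1: a=1 ⇒ p=15, q=1
…
i=4: a=6 ⇒ p=1442, q=97
i=5: a=1 ⇒ p=1665, q=112
(x₁, y₁) = (1665, 112);  1665² − 221·112² = 1 ✓

1665 112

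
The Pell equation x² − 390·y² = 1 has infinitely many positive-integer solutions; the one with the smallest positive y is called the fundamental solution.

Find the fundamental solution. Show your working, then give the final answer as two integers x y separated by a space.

79 4

[19; 1,2,1,38] for √390; ℓ=4 ⇒ convergent index 3
step 0: (19, 1)  from 19·(1,0) + (0,1)
…
step 2: (59, 3)  from 2·(20,1) + (19,1)
step 3: (79, 4)  from 1·(59,3) + (20,1)
→ (79, 4).  Check: 79²=6241, 390·4²=6240, difference 1.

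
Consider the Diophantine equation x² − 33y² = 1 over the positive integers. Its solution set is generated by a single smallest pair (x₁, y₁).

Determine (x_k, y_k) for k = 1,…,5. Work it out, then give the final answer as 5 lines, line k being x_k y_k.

√33 = [5; 1,2,1,10, …], period ℓ=4 (even) → k=3
step 0: (5, 1)  from 5·(1,0) + (0,1)
…
step 2: (17, 3)  from 2·(6,1) + (5,1)
step 3: (23, 4)  from 1·(17,3) + (6,1)
fundamental: x₁=23, y₁=4  (since 529 − 33·16 = 1)
(x_2, y_2) = (23·23 + 33·4·4, 23·4 + 4·23) = (1057, 184)
(x_3, y_3) = (23·1057 + 33·4·184, 23·184 + 4·1057) = (48599, 8460)
(x_4, y_4) = (23·48599 + 33·4·8460, 23·8460 + 4·48599) = (2234497, 388976)
(x_5, y_5) = (23·2234497 + 33·4·388976, 23·388976 + 4·2234497) = (102738263, 17884436)

23 4
1057 184
48599 8460
2234497 388976
102738263 17884436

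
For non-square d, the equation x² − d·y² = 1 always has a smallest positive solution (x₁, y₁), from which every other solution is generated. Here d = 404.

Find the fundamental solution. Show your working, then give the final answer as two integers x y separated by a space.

201 10

d=404: √d = [20; 10,40] (ℓ=2, even), read p_1/q_1
i=0: a=20 ⇒ p=20, q=1
i=1: a=10 ⇒ p=201, q=10
fundamental: x₁=201, y₁=10  (since 40401 − 404·100 = 1)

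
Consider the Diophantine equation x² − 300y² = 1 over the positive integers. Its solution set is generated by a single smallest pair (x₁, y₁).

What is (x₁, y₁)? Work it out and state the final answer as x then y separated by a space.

√300 → a₀=17, period (3,8,3,34); ℓ=4 even so k=3
k=0  a_k=17  p_k/q_k = 17/1
k=1  a_k=3  p_k/q_k = 52/3
k=2  a_k=8  p_k/q_k = 433/25
k=3  a_k=3  p_k/q_k = 1351/78
fundamental: x₁=1351, y₁=78  (since 1825201 − 300·6084 = 1)

1351 78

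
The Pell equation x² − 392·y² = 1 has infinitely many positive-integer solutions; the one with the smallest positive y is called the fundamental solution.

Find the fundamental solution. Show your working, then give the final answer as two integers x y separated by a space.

99 5

[19; 1,3,1,38] for √392; ℓ=4 ⇒ convergent index 3
step 0: (19, 1)  from 19·(1,0) + (0,1)
step 1: (20, 1)  from 1·(19,1) + (1,0)
step 2: (79, 4)  from 3·(20,1) + (19,1)
step 3: (99, 5)  from 1·(79,4) + (20,1)
→ (99, 5).  Check: 99²=9801, 392·5²=9800, difference 1.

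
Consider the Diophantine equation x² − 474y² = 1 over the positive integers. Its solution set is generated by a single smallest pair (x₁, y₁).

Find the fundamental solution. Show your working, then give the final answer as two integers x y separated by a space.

√474 → a₀=21, period (1,3,2,1,1,…,3,1,42); ℓ=14 even so k=13
step 0: (21, 1)  from 21·(1,0) + (0,1)
step 1: (22, 1)  from 1·(21,1) + (1,0)
…
step 3: (196, 9)  from 2·(87,4) + (22,1)
…
step 9: (10864, 499)  from 1·(5813,267) + (5051,232)
step 10: (16677, 766)  from 1·(10864,499) + (5813,267)
step 11: (44218, 2031)  from 2·(16677,766) + (10864,499)
step 12: (149331, 6859)  from 3·(44218,2031) + (16677,766)
step 13: (193549, 8890)  from 1·(149331,6859) + (44218,2031)
fundamental: x₁=193549, y₁=8890  (since 37461215401 − 474·79032100 = 1)

193549 8890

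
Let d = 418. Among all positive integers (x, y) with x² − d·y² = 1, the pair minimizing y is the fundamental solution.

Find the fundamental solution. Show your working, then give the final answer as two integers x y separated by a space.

33857 1656

d=418: √d = [20; 2,4,20,4,2,40] (ℓ=6, even), read p_5/q_5
step 0: (20, 1)  from 20·(1,0) + (0,1)
…
step 2: (184, 9)  from 4·(41,2) + (20,1)
step 3: (3721, 182)  from 20·(184,9) + (41,2)
step 4: (15068, 737)  from 4·(3721,182) + (184,9)
step 5: (33857, 1656)  from 2·(15068,737) + (3721,182)
fundamental: x₁=33857, y₁=1656  (since 1146296449 − 418·2742336 = 1)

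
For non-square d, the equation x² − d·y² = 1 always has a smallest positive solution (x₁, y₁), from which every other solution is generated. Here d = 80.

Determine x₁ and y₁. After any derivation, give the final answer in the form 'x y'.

√80 → a₀=8, period (1,16); ℓ=2 even so k=1
k=0  a_k=8  p_k/q_k = 8/1
k=1  a_k=1  p_k/q_k = 9/1
fundamental: x₁=9, y₁=1  (since 81 − 80·1 = 1)

9 1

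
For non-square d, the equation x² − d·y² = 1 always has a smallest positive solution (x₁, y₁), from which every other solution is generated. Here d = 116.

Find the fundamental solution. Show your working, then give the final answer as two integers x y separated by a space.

9801 910

√116 = [10; 1,3,2,1,4,1,2,3,1,20, …], period ℓ=10 (even) → k=9
k=0  a_k=10  p_k/q_k = 10/1
…
k=2  a_k=3  p_k/q_k = 43/4
…
k=7  a_k=2  p_k/q_k = 2251/209
k=8  a_k=3  p_k/q_k = 7550/701
k=9  a_k=1  p_k/q_k = 9801/910
→ (9801, 910).  Check: 9801²=96059601, 116·910²=96059600, difference 1.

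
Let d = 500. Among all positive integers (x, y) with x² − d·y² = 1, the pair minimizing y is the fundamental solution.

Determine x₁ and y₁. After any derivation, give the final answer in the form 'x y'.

930249 41602

√500 = [22; 2,1,3,2,1,…,1,2,44, …], period ℓ=14 (even) → k=13
k=0  a_k=22  p_k/q_k = 22/1
k=1  a_k=2  p_k/q_k = 45/2
k=2  a_k=1  p_k/q_k = 67/3
k=3  a_k=3  p_k/q_k = 246/11
k=4  a_k=2  p_k/q_k = 559/25
k=5  a_k=1  p_k/q_k = 805/36
k=6  a_k=1  p_k/q_k = 1364/61
…
k=9  a_k=1  p_k/q_k = 30254/1353
k=10  a_k=2  p_k/q_k = 76317/3413
…
k=12  a_k=1  p_k/q_k = 335522/15005
k=13  a_k=2  p_k/q_k = 930249/41602
→ (930249, 41602).  Check: 930249²=865363202001, 500·41602²=865363202000, difference 1.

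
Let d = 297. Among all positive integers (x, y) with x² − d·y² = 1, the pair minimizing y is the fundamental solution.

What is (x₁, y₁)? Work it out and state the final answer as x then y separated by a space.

48599 2820

d=297: √d = [17; 4,3,1,1,2,1,1,3,4,34] (ℓ=10, even), read p_9/q_9
k=0  a_k=17  p_k/q_k = 17/1
…
k=2  a_k=3  p_k/q_k = 224/13
…
k=5  a_k=2  p_k/q_k = 1327/77
k=6  a_k=1  p_k/q_k = 1844/107
…
k=8  a_k=3  p_k/q_k = 11357/659
k=9  a_k=4  p_k/q_k = 48599/2820
fundamental: x₁=48599, y₁=2820  (since 2361862801 − 297·7952400 = 1)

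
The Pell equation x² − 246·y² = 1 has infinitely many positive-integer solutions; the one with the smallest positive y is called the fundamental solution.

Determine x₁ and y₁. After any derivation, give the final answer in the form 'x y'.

88805 5662

[15; 1,2,5,1,14,1,5,2,1,30] for √246; ℓ=10 ⇒ convergent index 9
i=0: a=15 ⇒ p=15, q=1
i=1: a=1 ⇒ p=16, q=1
…
i=3: a=5 ⇒ p=251, q=16
i=4: a=1 ⇒ p=298, q=19
…
i=7: a=5 ⇒ p=28028, q=1787
i=8: a=2 ⇒ p=60777, q=3875
i=9: a=1 ⇒ p=88805, q=5662
fundamental: x₁=88805, y₁=5662  (since 7886328025 − 246·32058244 = 1)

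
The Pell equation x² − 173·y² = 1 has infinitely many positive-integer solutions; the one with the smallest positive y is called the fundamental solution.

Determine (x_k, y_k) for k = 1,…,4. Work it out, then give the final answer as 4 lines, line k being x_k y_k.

√173 → a₀=13, period (6,1,1,6,26); ℓ=5 odd so k=9
step 0: (13, 1)  from 13·(1,0) + (0,1)
step 1: (79, 6)  from 6·(13,1) + (1,0)
…
step 3: (171, 13)  from 1·(92,7) + (79,6)
…
step 5: (29239, 2223)  from 26·(1118,85) + (171,13)
step 6: (176552, 13423)  from 6·(29239,2223) + (1118,85)
step 7: (205791, 15646)  from 1·(176552,13423) + (29239,2223)
step 8: (382343, 29069)  from 1·(205791,15646) + (176552,13423)
step 9: (2499849, 190060)  from 6·(382343,29069) + (205791,15646)
→ (2499849, 190060).  Check: 2499849²=6249245022801, 173·190060²=6249245022800, difference 1.
(2499849+190060√173)^2 = 12498490045601 + 950242601880√173
(2499849+190060√173)^3 = 62488675684008728649 + 4750926036134042180√173
(2499849+190060√173)^4 = 312424506839974574118902401 + 23753195401006348176659760√173

2499849 190060
12498490045601 950242601880
62488675684008728649 4750926036134042180
312424506839974574118902401 23753195401006348176659760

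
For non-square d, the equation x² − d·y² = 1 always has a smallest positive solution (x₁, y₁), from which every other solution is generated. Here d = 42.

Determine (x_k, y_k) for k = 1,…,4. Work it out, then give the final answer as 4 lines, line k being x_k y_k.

13 2
337 52
8749 1350
227137 35048

[6; 2,12] for √42; ℓ=2 ⇒ convergent index 1
i=0: a=6 ⇒ p=6, q=1
i=1: a=2 ⇒ p=13, q=2
fundamental: x₁=13, y₁=2  (since 169 − 42·4 = 1)
k=2:  x_2 = 13·13+42·2·2 = 337,  y_2 = 13·2+2·13 = 52
k=3:  x_3 = 13·337+42·2·52 = 8749,  y_3 = 13·52+2·337 = 1350
k=4:  x_4 = 13·8749+42·2·1350 = 227137,  y_4 = 13·1350+2·8749 = 35048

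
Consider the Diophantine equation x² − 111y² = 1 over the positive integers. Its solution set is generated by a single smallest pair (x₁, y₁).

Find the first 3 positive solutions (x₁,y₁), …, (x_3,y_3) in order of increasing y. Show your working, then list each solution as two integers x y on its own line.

[10; 1,1,6,1,1,20] for √111; ℓ=6 ⇒ convergent index 5
k=0  a_k=10  p_k/q_k = 10/1
k=1  a_k=1  p_k/q_k = 11/1
k=2  a_k=1  p_k/q_k = 21/2
…
k=4  a_k=1  p_k/q_k = 158/15
k=5  a_k=1  p_k/q_k = 295/28
→ (295, 28).  Check: 295²=87025, 111·28²=87024, difference 1.
(295+28√111)^2 = 174049 + 16520√111
(295+28√111)^3 = 102688615 + 9746772√111

295 28
174049 16520
102688615 9746772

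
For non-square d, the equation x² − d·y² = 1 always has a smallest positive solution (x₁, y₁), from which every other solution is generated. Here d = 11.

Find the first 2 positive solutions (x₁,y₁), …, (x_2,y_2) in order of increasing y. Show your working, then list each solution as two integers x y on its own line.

10 3
199 60

√11 = [3; 3,6, …], period ℓ=2 (even) → k=1
i=0: a=3 ⇒ p=3, q=1
i=1: a=3 ⇒ p=10, q=3
→ (10, 3).  Check: 10²=100, 11·3²=99, difference 1.
n=2: (10,3)∘(10,3) = (10·10+11·3·3, 10·3+3·10) = (199,60)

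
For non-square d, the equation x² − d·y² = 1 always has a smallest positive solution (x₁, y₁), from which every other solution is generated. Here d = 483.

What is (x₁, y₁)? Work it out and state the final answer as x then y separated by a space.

√483 = [21; 1,42, …], period ℓ=2 (even) → k=1
k=0  a_k=21  p_k/q_k = 21/1
k=1  a_k=1  p_k/q_k = 22/1
fundamental: x₁=22, y₁=1  (since 484 − 483·1 = 1)

22 1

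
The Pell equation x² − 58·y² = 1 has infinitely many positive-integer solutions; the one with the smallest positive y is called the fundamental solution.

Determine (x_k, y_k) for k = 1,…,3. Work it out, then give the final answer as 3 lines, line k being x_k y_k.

d=58: √d = [7; 1,1,1,1,1,1,14] (ℓ=7, odd), read p_13/q_13
i=0: a=7 ⇒ p=7, q=1
…
i=5: a=1 ⇒ p=61, q=8
i=6: a=1 ⇒ p=99, q=13
…
i=10: a=1 ⇒ p=4539, q=596
…
i=12: a=1 ⇒ p=12071, q=1585
i=13: a=1 ⇒ p=19603, q=2574
→ (19603, 2574).  Check: 19603²=384277609, 58·2574²=384277608, difference 1.
k=2:  x_2 = 19603·19603+58·2574·2574 = 768555217,  y_2 = 19603·2574+2574·19603 = 100916244
k=3:  x_3 = 19603·768555217+58·2574·100916244 = 30131975818099,  y_3 = 19603·100916244+2574·768555217 = 3956522259690

19603 2574
768555217 100916244
30131975818099 3956522259690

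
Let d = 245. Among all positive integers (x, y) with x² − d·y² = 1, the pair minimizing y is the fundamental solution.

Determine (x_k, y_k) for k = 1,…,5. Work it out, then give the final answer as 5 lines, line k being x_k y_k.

51841 3312
5374978561 343394784
557288527109761 35603857991376
57780789062419261441 3691479203918451648
5990827771012465337616001 382739946785069045776560

√245 = [15; 1,1,1,7,6,7,1,1,1,30, …], period ℓ=10 (even) → k=9
i=0: a=15 ⇒ p=15, q=1
…
i=6: a=7 ⇒ p=15809, q=1010
…
i=8: a=1 ⇒ p=33825, q=2161
i=9: a=1 ⇒ p=51841, q=3312
→ (51841, 3312).  Check: 51841²=2687489281, 245·3312²=2687489280, difference 1.
(51841+3312√245)^2 = 5374978561 + 343394784√245
(51841+3312√245)^3 = 557288527109761 + 35603857991376√245
(51841+3312√245)^4 = 57780789062419261441 + 3691479203918451648√245
(51841+3312√245)^5 = 5990827771012465337616001 + 382739946785069045776560√245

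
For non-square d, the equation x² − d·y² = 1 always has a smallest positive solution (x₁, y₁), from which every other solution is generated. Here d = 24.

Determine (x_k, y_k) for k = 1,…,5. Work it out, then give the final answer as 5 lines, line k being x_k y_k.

5 1
49 10
485 99
4801 980
47525 9701

[4; 1,8] for √24; ℓ=2 ⇒ convergent index 1
k=0  a_k=4  p_k/q_k = 4/1
k=1  a_k=1  p_k/q_k = 5/1
→ (5, 1).  Check: 5²=25, 24·1²=24, difference 1.
(5+1√24)^2 = 49 + 10√24
(5+1√24)^3 = 485 + 99√24
(5+1√24)^4 = 4801 + 980√24
(5+1√24)^5 = 47525 + 9701√24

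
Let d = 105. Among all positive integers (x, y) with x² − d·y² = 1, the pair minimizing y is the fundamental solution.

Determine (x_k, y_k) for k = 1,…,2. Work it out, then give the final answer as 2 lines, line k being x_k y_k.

√105 = [10; 4,20, …], period ℓ=2 (even) → k=1
i=0: a=10 ⇒ p=10, q=1
i=1: a=4 ⇒ p=41, q=4
→ (41, 4).  Check: 41²=1681, 105·4²=1680, difference 1.
n=2: (41,4)∘(41,4) = (41·41+105·4·4, 41·4+4·41) = (3361,328)

41 4
3361 328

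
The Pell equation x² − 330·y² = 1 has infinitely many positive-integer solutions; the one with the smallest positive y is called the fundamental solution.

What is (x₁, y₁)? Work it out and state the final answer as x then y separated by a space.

√330 = [18; 6,36, …], period ℓ=2 (even) → k=1
step 0: (18, 1)  from 18·(1,0) + (0,1)
step 1: (109, 6)  from 6·(18,1) + (1,0)
(x₁, y₁) = (109, 6);  109² − 330·6² = 1 ✓

109 6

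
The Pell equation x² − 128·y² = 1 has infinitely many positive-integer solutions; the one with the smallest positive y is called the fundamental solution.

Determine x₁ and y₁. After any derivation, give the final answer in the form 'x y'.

577 51

√128 = [11; 3,5,3,22, …], period ℓ=4 (even) → k=3
k=0  a_k=11  p_k/q_k = 11/1
k=1  a_k=3  p_k/q_k = 34/3
k=2  a_k=5  p_k/q_k = 181/16
k=3  a_k=3  p_k/q_k = 577/51
(x₁, y₁) = (577, 51);  577² − 128·51² = 1 ✓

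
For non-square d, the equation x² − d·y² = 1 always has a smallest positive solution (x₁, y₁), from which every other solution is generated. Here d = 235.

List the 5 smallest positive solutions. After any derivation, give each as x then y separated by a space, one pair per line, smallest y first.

d=235: √d = [15; 3,30] (ℓ=2, even), read p_1/q_1
a_0=15:  p_0=15·1+0=15,  q_0=15·0+1=1
a_1=3:  p_1=3·15+1=46,  q_1=3·1+0=3
→ (46, 3).  Check: 46²=2116, 235·3²=2115, difference 1.
(x_2, y_2) = (46·46 + 235·3·3, 46·3 + 3·46) = (4231, 276)
(x_3, y_3) = (46·4231 + 235·3·276, 46·276 + 3·4231) = (389206, 25389)
(x_4, y_4) = (46·389206 + 235·3·25389, 46·25389 + 3·389206) = (35802721, 2335512)
(x_5, y_5) = (46·35802721 + 235·3·2335512, 46·2335512 + 3·35802721) = (3293461126, 214841715)

46 3
4231 276
389206 25389
35802721 2335512
3293461126 214841715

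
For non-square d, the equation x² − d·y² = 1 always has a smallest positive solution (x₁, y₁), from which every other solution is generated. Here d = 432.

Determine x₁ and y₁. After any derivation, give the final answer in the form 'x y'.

√432 = [20; 1,3,1,1,1,3,1,40, …], period ℓ=8 (even) → k=7
k=0  a_k=20  p_k/q_k = 20/1
…
k=2  a_k=3  p_k/q_k = 83/4
…
k=5  a_k=1  p_k/q_k = 291/14
k=6  a_k=3  p_k/q_k = 1060/51
k=7  a_k=1  p_k/q_k = 1351/65
(x₁, y₁) = (1351, 65);  1351² − 432·65² = 1 ✓

1351 65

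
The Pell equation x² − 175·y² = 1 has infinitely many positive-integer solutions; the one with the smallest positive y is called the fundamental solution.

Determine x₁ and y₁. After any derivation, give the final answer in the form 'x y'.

2024 153

√175 → a₀=13, period (4,2,1,2,4,26); ℓ=6 even so k=5
k=0  a_k=13  p_k/q_k = 13/1
k=1  a_k=4  p_k/q_k = 53/4
…
k=3  a_k=1  p_k/q_k = 172/13
k=4  a_k=2  p_k/q_k = 463/35
k=5  a_k=4  p_k/q_k = 2024/153
fundamental: x₁=2024, y₁=153  (since 4096576 − 175·23409 = 1)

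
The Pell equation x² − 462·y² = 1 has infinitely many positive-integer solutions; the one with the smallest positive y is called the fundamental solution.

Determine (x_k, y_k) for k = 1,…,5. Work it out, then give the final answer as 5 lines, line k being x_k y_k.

43 2
3697 172
317899 14790
27335617 1271768
2350545163 109357258

√462 = [21; 2,42, …], period ℓ=2 (even) → k=1
step 0: (21, 1)  from 21·(1,0) + (0,1)
step 1: (43, 2)  from 2·(21,1) + (1,0)
→ (43, 2).  Check: 43²=1849, 462·2²=1848, difference 1.
(43+2√462)^2 = 3697 + 172√462
(43+2√462)^3 = 317899 + 14790√462
(43+2√462)^4 = 27335617 + 1271768√462
(43+2√462)^5 = 2350545163 + 109357258√462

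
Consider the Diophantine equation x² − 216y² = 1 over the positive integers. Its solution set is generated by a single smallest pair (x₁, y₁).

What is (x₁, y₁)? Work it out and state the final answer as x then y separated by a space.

[14; 1,2,3,2,1,28] for √216; ℓ=6 ⇒ convergent index 5
k=0  a_k=14  p_k/q_k = 14/1
…
k=2  a_k=2  p_k/q_k = 44/3
k=3  a_k=3  p_k/q_k = 147/10
k=4  a_k=2  p_k/q_k = 338/23
k=5  a_k=1  p_k/q_k = 485/33
→ (485, 33).  Check: 485²=235225, 216·33²=235224, difference 1.

485 33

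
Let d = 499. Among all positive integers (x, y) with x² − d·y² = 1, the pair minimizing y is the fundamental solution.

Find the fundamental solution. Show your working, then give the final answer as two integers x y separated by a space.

d=499: √d = [22; 2,1,21,1,2,44] (ℓ=6, even), read p_5/q_5
a_0=22:  p_0=22·1+0=22,  q_0=22·0+1=1
…
a_4=1:  p_4=1·1452+67=1519,  q_4=1·65+3=68
a_5=2:  p_5=2·1519+1452=4490,  q_5=2·68+65=201
fundamental: x₁=4490, y₁=201  (since 20160100 − 499·40401 = 1)

4490 201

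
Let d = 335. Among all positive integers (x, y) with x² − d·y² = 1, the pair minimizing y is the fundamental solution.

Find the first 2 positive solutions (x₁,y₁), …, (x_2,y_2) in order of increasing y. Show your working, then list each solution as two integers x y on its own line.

604 33
729631 39864

d=335: √d = [18; 3,3,3,36] (ℓ=4, even), read p_3/q_3
step 0: (18, 1)  from 18·(1,0) + (0,1)
step 1: (55, 3)  from 3·(18,1) + (1,0)
step 2: (183, 10)  from 3·(55,3) + (18,1)
step 3: (604, 33)  from 3·(183,10) + (55,3)
fundamental: x₁=604, y₁=33  (since 364816 − 335·1089 = 1)
(604+33√335)^2 = 729631 + 39864√335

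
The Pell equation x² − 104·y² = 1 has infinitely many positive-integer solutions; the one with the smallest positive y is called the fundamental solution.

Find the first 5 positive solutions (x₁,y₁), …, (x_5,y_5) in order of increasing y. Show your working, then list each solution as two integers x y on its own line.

d=104: √d = [10; 5,20] (ℓ=2, even), read p_1/q_1
step 0: (10, 1)  from 10·(1,0) + (0,1)
step 1: (51, 5)  from 5·(10,1) + (1,0)
→ (51, 5).  Check: 51²=2601, 104·5²=2600, difference 1.
k=2:  x_2 = 51·51+104·5·5 = 5201,  y_2 = 51·5+5·51 = 510
k=3:  x_3 = 51·5201+104·5·510 = 530451,  y_3 = 51·510+5·5201 = 52015
k=4:  x_4 = 51·530451+104·5·52015 = 54100801,  y_4 = 51·52015+5·530451 = 5305020
k=5:  x_5 = 51·54100801+104·5·5305020 = 5517751251,  y_5 = 51·5305020+5·54100801 = 541060025

51 5
5201 510
530451 52015
54100801 5305020
5517751251 541060025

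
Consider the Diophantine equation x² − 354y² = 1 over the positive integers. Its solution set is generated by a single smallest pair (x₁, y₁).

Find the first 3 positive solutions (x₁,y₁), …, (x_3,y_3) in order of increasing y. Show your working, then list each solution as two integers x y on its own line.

258065 13716
133195088449 7079239080
68745981000924305 3653807666346684

√354 → a₀=18, period (1,4,2,2,18,2,2,4,1,36); ℓ=10 even so k=9
i=0: a=18 ⇒ p=18, q=1
…
i=2: a=4 ⇒ p=94, q=5
i=3: a=2 ⇒ p=207, q=11
i=4: a=2 ⇒ p=508, q=27
i=5: a=18 ⇒ p=9351, q=497
i=6: a=2 ⇒ p=19210, q=1021
…
i=8: a=4 ⇒ p=210294, q=11177
i=9: a=1 ⇒ p=258065, q=13716
→ (258065, 13716).  Check: 258065²=66597544225, 354·13716²=66597544224, difference 1.
k=2:  x_2 = 258065·258065+354·13716·13716 = 133195088449,  y_2 = 258065·13716+13716·258065 = 7079239080
k=3:  x_3 = 258065·133195088449+354·13716·7079239080 = 68745981000924305,  y_3 = 258065·7079239080+13716·133195088449 = 3653807666346684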